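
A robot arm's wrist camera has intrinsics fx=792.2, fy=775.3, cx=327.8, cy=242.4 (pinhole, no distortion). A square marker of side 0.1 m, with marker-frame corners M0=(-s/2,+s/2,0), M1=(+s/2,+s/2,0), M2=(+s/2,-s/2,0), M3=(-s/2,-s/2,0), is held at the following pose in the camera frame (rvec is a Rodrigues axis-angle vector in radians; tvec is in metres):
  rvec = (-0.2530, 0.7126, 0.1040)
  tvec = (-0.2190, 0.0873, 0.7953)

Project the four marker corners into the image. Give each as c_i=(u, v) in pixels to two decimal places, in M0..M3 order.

Intrinsics K: fx=792.2, fy=775.3, cx=327.8, cy=242.4
Marker side s = 0.1 m; corners in marker frame (Z=0):
  M0 = (-0.0500, +0.0500, 0)
  M1 = (+0.0500, +0.0500, 0)
  M2 = (+0.0500, -0.0500, 0)
  M3 = (-0.0500, -0.0500, 0)
rvec = (-0.2530, 0.7126, 0.1040), |rvec| = θ = 0.76330 rad = 43.734°
Rodrigues: sinθ=0.69131, 1−cosθ=0.27744; R = I + sinθ·[k]× + (1−cosθ)·[k]×²:
    [+0.75304 -0.18004 +0.63286]
    [+0.00834 +0.96437 +0.26443]
    [-0.65792 -0.19385 +0.72771]
t = (-0.2190, 0.0873, 0.7953) m
M0: Pc = R·M0+t = (-0.26565, +0.13510, +0.81850); u = 792.2·(-0.26565)/0.81850 + 327.8 = 70.6830, v = 775.3·(+0.13510)/0.81850 + 242.4 = 370.3703
M1: Pc = R·M1+t = (-0.19035, +0.13594, +0.75271); u = 792.2·(-0.19035)/0.75271 + 327.8 = 127.4638, v = 775.3·(+0.13594)/0.75271 + 242.4 = 382.4148
M2: Pc = R·M2+t = (-0.17235, +0.03950, +0.77210); u = 792.2·(-0.17235)/0.77210 + 327.8 = 150.9667, v = 775.3·(+0.03950)/0.77210 + 242.4 = 282.0624
M3: Pc = R·M3+t = (-0.24765, +0.03866, +0.83789); u = 792.2·(-0.24765)/0.83789 + 327.8 = 93.6540, v = 775.3·(+0.03866)/0.83789 + 242.4 = 278.1764

c0=(70.68, 370.37) c1=(127.46, 382.41) c2=(150.97, 282.06) c3=(93.65, 278.18)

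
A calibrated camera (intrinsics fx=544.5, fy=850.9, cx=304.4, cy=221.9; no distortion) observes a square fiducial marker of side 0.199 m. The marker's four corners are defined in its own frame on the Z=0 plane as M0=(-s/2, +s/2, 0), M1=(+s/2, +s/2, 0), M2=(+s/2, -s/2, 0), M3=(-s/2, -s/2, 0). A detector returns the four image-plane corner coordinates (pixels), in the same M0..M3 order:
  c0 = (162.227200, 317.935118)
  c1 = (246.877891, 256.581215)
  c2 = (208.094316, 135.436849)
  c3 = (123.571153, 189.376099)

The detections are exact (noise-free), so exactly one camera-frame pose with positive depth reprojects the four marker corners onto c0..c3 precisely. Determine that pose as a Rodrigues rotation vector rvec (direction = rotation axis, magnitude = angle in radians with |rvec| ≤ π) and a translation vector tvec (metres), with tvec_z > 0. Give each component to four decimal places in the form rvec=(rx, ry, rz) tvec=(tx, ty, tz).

rvec=(-0.2097, -0.2572, -0.4545) tvec=(-0.2593, 0.0021, 1.1923)

Intrinsics K: fx=544.5, fy=850.9, cx=304.4, cy=221.9
Marker side s = 0.199 m; corners in marker frame (Z=0):
  M0 = (-0.0995, +0.0995, 0)
  M1 = (+0.0995, +0.0995, 0)
  M2 = (+0.0995, -0.0995, 0)
  M3 = (-0.0995, -0.0995, 0)
Detected image corners:
  c0 = (162.227200, 317.935118) px
  c1 = (246.877891, 256.581215) px
  c2 = (208.094316, 135.436849) px
  c3 = (123.571153, 189.376099) px
Planar DLT: solve 8×8 A·h = b for H (H[2,2]=1):
  H  [+470.14565 +172.53683 +185.98794]
  H  [-234.71993 +600.18309 +223.39474]
  H  [+0.24347 -0.11903 +1.00000]
B = K⁻¹H; ‖b₁‖=0.838716, ‖b₂‖=0.838716; λ = 2/(‖b₁‖+‖b₂‖) = 1.192299, sign → tz>0 ⇒ λ=+1.192299
r₁ = λ·B[:,0] = (+0.86720,-0.40460,+0.29029); r₂ = λ·B[:,1] = (+0.45714,+0.87800,-0.14192)
r₃ = r₁×r₂ = (-0.19746,+0.25577,+0.94636); SVD([r₁ r₂ r₃]) → R = UVᵀ:
  R  [+0.86720 +0.45714 -0.19746]
  R  [-0.40460 +0.87800 +0.25577]
  R  [+0.29029 -0.14192 +0.94636]
t = (-0.25929, +0.00209, +1.19230) m
tr R = 2.691551; θ = arccos((tr R − 1)/2) = 0.562779 rad = 32.245°
axis k = ((R−Rᵀ)₃₂, (R−Rᵀ)₁₃, (R−Rᵀ)₂₁) / (2 sinθ) = (-0.372690, -0.457091, -0.807571)
rvec = θ·k = (-0.209742, -0.257241, -0.454484)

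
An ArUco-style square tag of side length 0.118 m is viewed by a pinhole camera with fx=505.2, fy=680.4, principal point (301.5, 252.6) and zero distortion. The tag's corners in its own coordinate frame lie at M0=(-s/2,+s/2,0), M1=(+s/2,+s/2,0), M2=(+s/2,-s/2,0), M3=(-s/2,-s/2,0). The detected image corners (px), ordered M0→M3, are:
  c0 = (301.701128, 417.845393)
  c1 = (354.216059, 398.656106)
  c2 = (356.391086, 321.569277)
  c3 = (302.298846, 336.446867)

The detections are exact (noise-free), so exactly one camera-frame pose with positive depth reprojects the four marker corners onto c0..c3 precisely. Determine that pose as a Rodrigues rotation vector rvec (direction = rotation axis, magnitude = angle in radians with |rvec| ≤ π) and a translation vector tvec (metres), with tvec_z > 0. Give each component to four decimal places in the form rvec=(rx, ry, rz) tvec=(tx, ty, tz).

Intrinsics K: fx=505.2, fy=680.4, cx=301.5, cy=252.6
Marker side s = 0.118 m; corners in marker frame (Z=0):
  M0 = (-0.0590, +0.0590, 0)
  M1 = (+0.0590, +0.0590, 0)
  M2 = (+0.0590, -0.0590, 0)
  M3 = (-0.0590, -0.0590, 0)
Detected image corners:
  c0 = (301.701128, 417.845393) px
  c1 = (354.216059, 398.656106) px
  c2 = (356.391086, 321.569277) px
  c3 = (302.298846, 336.446867) px
Planar DLT: solve 8×8 A·h = b for H (H[2,2]=1):
  H  [+621.83389 +74.89045 +329.45537]
  H  [+46.28169 +768.39721 +368.98687]
  H  [+0.51791 +0.26424 +1.00000]
B = K⁻¹H; ‖b₁‖=1.064590, ‖b₂‖=1.064590; λ = 2/(‖b₁‖+‖b₂‖) = 0.939329, sign → tz>0 ⇒ λ=+0.939329
r₁ = λ·B[:,0] = (+0.86585,-0.11672,+0.48649); r₂ = λ·B[:,1] = (-0.00888,+0.96867,+0.24821)
r₃ = r₁×r₂ = (-0.50022,-0.21924,+0.83769); SVD([r₁ r₂ r₃]) → R = UVᵀ:
  R  [+0.86585 -0.00888 -0.50022]
  R  [-0.11672 +0.96867 -0.21924]
  R  [+0.48649 +0.24821 +0.83769]
t = (+0.05198, +0.16068, +0.93933) m
tr R = 2.672207; θ = arccos((tr R − 1)/2) = 0.580655 rad = 33.269°
axis k = ((R−Rᵀ)₃₂, (R−Rᵀ)₁₃, (R−Rᵀ)₂₁) / (2 sinθ) = (+0.426058, -0.899341, -0.098284)
rvec = θ·k = (+0.247393, -0.522207, -0.057069)

rvec=(0.2474, -0.5222, -0.0571) tvec=(0.0520, 0.1607, 0.9393)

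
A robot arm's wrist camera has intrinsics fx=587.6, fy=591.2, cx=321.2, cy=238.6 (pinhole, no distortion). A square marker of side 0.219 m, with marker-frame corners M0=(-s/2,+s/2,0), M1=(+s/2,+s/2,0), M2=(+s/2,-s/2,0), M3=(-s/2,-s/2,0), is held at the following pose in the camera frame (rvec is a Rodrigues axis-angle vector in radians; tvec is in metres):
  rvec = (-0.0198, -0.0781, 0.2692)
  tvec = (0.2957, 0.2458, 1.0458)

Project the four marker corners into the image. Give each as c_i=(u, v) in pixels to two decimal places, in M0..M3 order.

c0=(412.93, 422.73) c1=(529.20, 452.71) c2=(560.15, 333.35) c3=(445.10, 301.69)

Intrinsics K: fx=587.6, fy=591.2, cx=321.2, cy=238.6
Marker side s = 0.219 m; corners in marker frame (Z=0):
  M0 = (-0.1095, +0.1095, 0)
  M1 = (+0.1095, +0.1095, 0)
  M2 = (+0.1095, -0.1095, 0)
  M3 = (-0.1095, -0.1095, 0)
rvec = (-0.0198, -0.0781, 0.2692), |rvec| = θ = 0.28100 rad = 16.100°
Rodrigues: sinθ=0.27732, 1−cosθ=0.03922; R = I + sinθ·[k]× + (1−cosθ)·[k]×²:
    [+0.96097 -0.26490 -0.07972]
    [+0.26644 +0.96381 +0.00910]
    [+0.07443 -0.02998 +0.99678]
t = (0.2957, 0.2458, 1.0458) m
M0: Pc = R·M0+t = (+0.16147, +0.32216, +1.03437); u = 587.6·(+0.16147)/1.03437 + 321.2 = 412.9254, v = 591.2·(+0.32216)/1.03437 + 238.6 = 422.7340
M1: Pc = R·M1+t = (+0.37192, +0.38051, +1.05067); u = 587.6·(+0.37192)/1.05067 + 321.2 = 529.2013, v = 591.2·(+0.38051)/1.05067 + 238.6 = 452.7105
M2: Pc = R·M2+t = (+0.42993, +0.16944, +1.05723); u = 587.6·(+0.42993)/1.05723 + 321.2 = 560.1529, v = 591.2·(+0.16944)/1.05723 + 238.6 = 333.3490
M3: Pc = R·M3+t = (+0.21948, +0.11109, +1.04093); u = 587.6·(+0.21948)/1.04093 + 321.2 = 445.0952, v = 591.2·(+0.11109)/1.04093 + 238.6 = 301.6925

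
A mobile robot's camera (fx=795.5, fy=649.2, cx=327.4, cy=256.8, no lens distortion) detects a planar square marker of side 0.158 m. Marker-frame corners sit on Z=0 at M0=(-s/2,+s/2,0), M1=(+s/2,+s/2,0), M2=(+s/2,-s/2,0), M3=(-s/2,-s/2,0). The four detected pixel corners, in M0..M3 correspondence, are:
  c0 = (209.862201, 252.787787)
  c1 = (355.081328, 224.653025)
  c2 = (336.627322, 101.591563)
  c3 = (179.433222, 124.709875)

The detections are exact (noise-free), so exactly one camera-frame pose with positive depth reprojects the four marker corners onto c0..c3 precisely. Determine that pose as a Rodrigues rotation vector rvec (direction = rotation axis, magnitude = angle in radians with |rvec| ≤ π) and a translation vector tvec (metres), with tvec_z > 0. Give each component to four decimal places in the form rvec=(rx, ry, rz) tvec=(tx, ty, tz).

rvec=(0.3383, -0.3170, -0.1881) tvec=(-0.0545, -0.0965, 0.7933)

Intrinsics K: fx=795.5, fy=649.2, cx=327.4, cy=256.8
Marker side s = 0.158 m; corners in marker frame (Z=0):
  M0 = (-0.0790, +0.0790, 0)
  M1 = (+0.0790, +0.0790, 0)
  M2 = (+0.0790, -0.0790, 0)
  M3 = (-0.0790, -0.0790, 0)
Detected image corners:
  c0 = (209.862201, 252.787787) px
  c1 = (355.081328, 224.653025) px
  c2 = (336.627322, 101.591563) px
  c3 = (179.433222, 124.709875) px
Planar DLT: solve 8×8 A·h = b for H (H[2,2]=1):
  H  [+1048.58146 +274.10612 +272.73467]
  H  [-102.26587 +872.72264 +177.79807]
  H  [+0.34380 +0.44567 +1.00000]
B = K⁻¹H; ‖b₁‖=1.260495, ‖b₂‖=1.260495; λ = 2/(‖b₁‖+‖b₂‖) = 0.793339, sign → tz>0 ⇒ λ=+0.793339
r₁ = λ·B[:,0] = (+0.93348,-0.23286,+0.27275); r₂ = λ·B[:,1] = (+0.12785,+0.92663,+0.35357)
r₃ = r₁×r₂ = (-0.33507,-0.29518,+0.89476); SVD([r₁ r₂ r₃]) → R = UVᵀ:
  R  [+0.93348 +0.12785 -0.33507]
  R  [-0.23286 +0.92663 -0.29518]
  R  [+0.27275 +0.35357 +0.89476]
t = (-0.05452, -0.09654, +0.79334) m
tr R = 2.754873; θ = arccos((tr R − 1)/2) = 0.500304 rad = 28.665°
axis k = ((R−Rᵀ)₃₂, (R−Rᵀ)₁₃, (R−Rᵀ)₂₁) / (2 sinθ) = (+0.676207, -0.633549, -0.375977)
rvec = θ·k = (+0.338310, -0.316967, -0.188103)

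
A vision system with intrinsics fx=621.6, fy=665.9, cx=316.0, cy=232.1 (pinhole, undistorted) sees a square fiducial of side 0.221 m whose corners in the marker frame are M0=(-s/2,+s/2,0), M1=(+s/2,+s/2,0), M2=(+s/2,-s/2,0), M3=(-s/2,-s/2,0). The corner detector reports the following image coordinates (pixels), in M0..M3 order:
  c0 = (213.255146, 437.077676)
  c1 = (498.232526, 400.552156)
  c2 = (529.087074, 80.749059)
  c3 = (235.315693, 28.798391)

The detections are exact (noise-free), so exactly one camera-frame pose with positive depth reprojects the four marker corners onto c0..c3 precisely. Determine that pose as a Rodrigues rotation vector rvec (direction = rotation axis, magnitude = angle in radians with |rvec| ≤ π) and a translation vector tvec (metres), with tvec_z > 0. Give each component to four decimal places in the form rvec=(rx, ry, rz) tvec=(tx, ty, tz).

Intrinsics K: fx=621.6, fy=665.9, cx=316.0, cy=232.1
Marker side s = 0.221 m; corners in marker frame (Z=0):
  M0 = (-0.1105, +0.1105, 0)
  M1 = (+0.1105, +0.1105, 0)
  M2 = (+0.1105, -0.1105, 0)
  M3 = (-0.1105, -0.1105, 0)
Detected image corners:
  c0 = (213.255146, 437.077676) px
  c1 = (498.232526, 400.552156) px
  c2 = (529.087074, 80.749059) px
  c3 = (235.315693, 28.798391) px
Planar DLT: solve 8×8 A·h = b for H (H[2,2]=1):
  H  [+1712.77461 -34.45706 +386.12713]
  H  [+288.85947 +1679.29348 +242.03966]
  H  [+1.09469 +0.23760 +1.00000]
B = K⁻¹H; ‖b₁‖=2.456899, ‖b₂‖=2.456899; λ = 2/(‖b₁‖+‖b₂‖) = 0.407017, sign → tz>0 ⇒ λ=+0.407017
r₁ = λ·B[:,0] = (+0.89500,+0.02126,+0.44556); r₂ = λ·B[:,1] = (-0.07172,+0.99273,+0.09671)
r₃ = r₁×r₂ = (-0.44026,-0.11851,+0.89001); SVD([r₁ r₂ r₃]) → R = UVᵀ:
  R  [+0.89500 -0.07172 -0.44026]
  R  [+0.02126 +0.99273 -0.11851]
  R  [+0.44556 +0.09671 +0.89001]
t = (+0.04592, +0.00608, +0.40702) m
tr R = 2.777741; θ = arccos((tr R − 1)/2) = 0.475923 rad = 27.268°
axis k = ((R−Rᵀ)₃₂, (R−Rᵀ)₁₃, (R−Rᵀ)₂₁) / (2 sinθ) = (+0.234870, -0.966715, +0.101476)
rvec = θ·k = (+0.111780, -0.460082, +0.048295)

rvec=(0.1118, -0.4601, 0.0483) tvec=(0.0459, 0.0061, 0.4070)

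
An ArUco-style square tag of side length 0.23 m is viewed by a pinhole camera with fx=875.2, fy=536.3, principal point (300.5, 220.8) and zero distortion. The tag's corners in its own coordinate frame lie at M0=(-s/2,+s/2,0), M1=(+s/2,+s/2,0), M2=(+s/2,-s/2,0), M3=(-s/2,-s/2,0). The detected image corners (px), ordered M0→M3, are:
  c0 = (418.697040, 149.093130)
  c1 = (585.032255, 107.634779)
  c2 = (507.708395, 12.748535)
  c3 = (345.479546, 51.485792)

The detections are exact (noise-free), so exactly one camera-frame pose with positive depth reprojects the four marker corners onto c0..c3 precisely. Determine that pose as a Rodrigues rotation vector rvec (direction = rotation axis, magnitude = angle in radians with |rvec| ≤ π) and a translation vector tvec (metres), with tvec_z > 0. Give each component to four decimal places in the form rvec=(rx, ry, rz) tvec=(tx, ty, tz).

Intrinsics K: fx=875.2, fy=536.3, cx=300.5, cy=220.8
Marker side s = 0.23 m; corners in marker frame (Z=0):
  M0 = (-0.1150, +0.1150, 0)
  M1 = (+0.1150, +0.1150, 0)
  M2 = (+0.1150, -0.1150, 0)
  M3 = (-0.1150, -0.1150, 0)
Detected image corners:
  c0 = (418.697040, 149.093130) px
  c1 = (585.032255, 107.634779) px
  c2 = (507.708395, 12.748535) px
  c3 = (345.479546, 51.485792) px
Planar DLT: solve 8×8 A·h = b for H (H[2,2]=1):
  H  [+744.39509 +263.01145 +464.24554]
  H  [-169.01236 +407.30257 +79.32347]
  H  [+0.06520 -0.13855 +1.00000]
B = K⁻¹H; ‖b₁‖=0.898360, ‖b₂‖=0.898360; λ = 2/(‖b₁‖+‖b₂‖) = 1.113140, sign → tz>0 ⇒ λ=+1.113140
r₁ = λ·B[:,0] = (+0.92185,-0.38068,+0.07258); r₂ = λ·B[:,1] = (+0.38747,+0.90889,-0.15423)
r₃ = r₁×r₂ = (-0.00725,+0.17030,+0.98537); SVD([r₁ r₂ r₃]) → R = UVᵀ:
  R  [+0.92185 +0.38747 -0.00725]
  R  [-0.38068 +0.90889 +0.17030]
  R  [+0.07258 -0.15423 +0.98537]
t = (+0.20826, -0.29365, +1.11314) m
tr R = 2.816111; θ = arccos((tr R − 1)/2) = 0.432179 rad = 24.762°
axis k = ((R−Rᵀ)₃₂, (R−Rᵀ)₁₃, (R−Rᵀ)₂₁) / (2 sinθ) = (-0.387396, -0.095296, -0.916975)
rvec = θ·k = (-0.167424, -0.041185, -0.396297)

rvec=(-0.1674, -0.0412, -0.3963) tvec=(0.2083, -0.2936, 1.1131)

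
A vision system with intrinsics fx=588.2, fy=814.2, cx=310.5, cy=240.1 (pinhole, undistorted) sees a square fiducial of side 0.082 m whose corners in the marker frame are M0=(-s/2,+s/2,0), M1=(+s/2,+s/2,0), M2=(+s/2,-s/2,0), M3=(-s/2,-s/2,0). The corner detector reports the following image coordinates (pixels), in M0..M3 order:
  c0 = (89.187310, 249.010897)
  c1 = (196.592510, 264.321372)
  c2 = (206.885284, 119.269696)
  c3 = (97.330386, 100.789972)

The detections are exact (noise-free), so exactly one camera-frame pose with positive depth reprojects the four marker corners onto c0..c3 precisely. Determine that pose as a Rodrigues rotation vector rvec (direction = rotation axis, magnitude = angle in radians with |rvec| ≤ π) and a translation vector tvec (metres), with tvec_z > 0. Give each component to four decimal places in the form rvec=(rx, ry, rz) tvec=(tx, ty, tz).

rvec=(0.1248, -0.0992, 0.1140) tvec=(-0.1251, -0.0311, 0.4526)

Intrinsics K: fx=588.2, fy=814.2, cx=310.5, cy=240.1
Marker side s = 0.082 m; corners in marker frame (Z=0):
  M0 = (-0.0410, +0.0410, 0)
  M1 = (+0.0410, +0.0410, 0)
  M2 = (+0.0410, -0.0410, 0)
  M3 = (-0.0410, -0.0410, 0)
Detected image corners:
  c0 = (89.187310, 249.010897) px
  c1 = (196.592510, 264.321372) px
  c2 = (206.885284, 119.269696) px
  c3 = (97.330386, 100.789972) px
Planar DLT: solve 8×8 A·h = b for H (H[2,2]=1):
  H  [+1357.21954 -73.96800 +147.96860]
  H  [+248.63199 +1836.00838 +184.21492]
  H  [+0.23344 +0.26150 +1.00000]
B = K⁻¹H; ‖b₁‖=2.209319, ‖b₂‖=2.209319; λ = 2/(‖b₁‖+‖b₂‖) = 0.452628, sign → tz>0 ⇒ λ=+0.452628
r₁ = λ·B[:,0] = (+0.98862,+0.10706,+0.10566); r₂ = λ·B[:,1] = (-0.11940,+0.98577,+0.11836)
r₃ = r₁×r₂ = (-0.09149,-0.12963,+0.98733); SVD([r₁ r₂ r₃]) → R = UVᵀ:
  R  [+0.98862 -0.11940 -0.09149]
  R  [+0.10706 +0.98577 -0.12963]
  R  [+0.10566 +0.11836 +0.98733]
t = (-0.12507, -0.03107, +0.45263) m
tr R = 2.961720; θ = arccos((tr R − 1)/2) = 0.195966 rad = 11.228°
axis k = ((R−Rᵀ)₃₂, (R−Rᵀ)₁₃, (R−Rᵀ)₂₁) / (2 sinθ) = (+0.636819, -0.506255, +0.581521)
rvec = θ·k = (+0.124795, -0.099209, +0.113958)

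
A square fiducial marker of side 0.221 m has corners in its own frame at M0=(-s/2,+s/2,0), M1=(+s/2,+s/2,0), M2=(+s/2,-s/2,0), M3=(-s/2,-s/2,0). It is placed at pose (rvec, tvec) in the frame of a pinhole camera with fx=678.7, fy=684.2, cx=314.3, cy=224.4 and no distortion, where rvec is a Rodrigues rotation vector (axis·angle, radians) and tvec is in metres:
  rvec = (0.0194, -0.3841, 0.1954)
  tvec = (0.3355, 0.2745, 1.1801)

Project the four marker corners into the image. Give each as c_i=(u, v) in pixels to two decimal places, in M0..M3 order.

c0=(441.93, 442.51) c1=(545.03, 450.75) c2=(567.95, 328.77) c3=(466.87, 311.71)

Intrinsics K: fx=678.7, fy=684.2, cx=314.3, cy=224.4
Marker side s = 0.221 m; corners in marker frame (Z=0):
  M0 = (-0.1105, +0.1105, 0)
  M1 = (+0.1105, +0.1105, 0)
  M2 = (+0.1105, -0.1105, 0)
  M3 = (-0.1105, -0.1105, 0)
rvec = (0.0194, -0.3841, 0.1954), |rvec| = θ = 0.43138 rad = 24.716°
Rodrigues: sinθ=0.41813, 1−cosθ=0.09161; R = I + sinθ·[k]× + (1−cosθ)·[k]×²:
    [+0.90857 -0.19306 -0.37043]
    [+0.18573 +0.98102 -0.05575]
    [+0.37416 -0.01814 +0.92719]
t = (0.3355, 0.2745, 1.1801) m
M0: Pc = R·M0+t = (+0.21377, +0.36238, +1.13675); u = 678.7·(+0.21377)/1.13675 + 314.3 = 441.9314, v = 684.2·(+0.36238)/1.13675 + 224.4 = 442.5132
M1: Pc = R·M1+t = (+0.41456, +0.40343, +1.21944); u = 678.7·(+0.41456)/1.21944 + 314.3 = 545.0325, v = 684.2·(+0.40343)/1.21944 + 224.4 = 450.7528
M2: Pc = R·M2+t = (+0.45723, +0.18662, +1.22345); u = 678.7·(+0.45723)/1.22345 + 314.3 = 567.9456, v = 684.2·(+0.18662)/1.22345 + 224.4 = 328.7652
M3: Pc = R·M3+t = (+0.25644, +0.14557, +1.14076); u = 678.7·(+0.25644)/1.14076 + 314.3 = 466.8678, v = 684.2·(+0.14557)/1.14076 + 224.4 = 311.7121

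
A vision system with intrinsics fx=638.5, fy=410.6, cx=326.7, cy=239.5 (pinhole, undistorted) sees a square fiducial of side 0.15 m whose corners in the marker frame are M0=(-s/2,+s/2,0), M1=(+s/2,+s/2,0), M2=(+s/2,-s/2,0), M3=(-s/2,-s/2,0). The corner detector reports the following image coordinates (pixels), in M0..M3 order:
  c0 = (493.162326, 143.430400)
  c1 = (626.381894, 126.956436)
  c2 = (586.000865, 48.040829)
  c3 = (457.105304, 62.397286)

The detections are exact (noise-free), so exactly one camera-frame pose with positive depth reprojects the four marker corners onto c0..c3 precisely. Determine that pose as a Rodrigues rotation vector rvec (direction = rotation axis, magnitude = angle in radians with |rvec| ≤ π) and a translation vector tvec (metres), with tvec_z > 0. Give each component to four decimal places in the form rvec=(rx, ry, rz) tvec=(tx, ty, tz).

Intrinsics K: fx=638.5, fy=410.6, cx=326.7, cy=239.5
Marker side s = 0.15 m; corners in marker frame (Z=0):
  M0 = (-0.0750, +0.0750, 0)
  M1 = (+0.0750, +0.0750, 0)
  M2 = (+0.0750, -0.0750, 0)
  M3 = (-0.0750, -0.0750, 0)
Detected image corners:
  c0 = (493.162326, 143.430400) px
  c1 = (626.381894, 126.956436) px
  c2 = (586.000865, 48.040829) px
  c3 = (457.105304, 62.397286) px
Planar DLT: solve 8×8 A·h = b for H (H[2,2]=1):
  H  [+942.09326 +115.98867 +540.91835]
  H  [-90.54263 +508.62862 +94.36213]
  H  [+0.12698 -0.25698 +1.00000]
B = K⁻¹H; ‖b₁‖=1.446524, ‖b₂‖=1.446524; λ = 2/(‖b₁‖+‖b₂‖) = 0.691313, sign → tz>0 ⇒ λ=+0.691313
r₁ = λ·B[:,0] = (+0.97510,-0.20365,+0.08778); r₂ = λ·B[:,1] = (+0.21648,+0.95999,-0.17766)
r₃ = r₁×r₂ = (-0.04809,+0.19224,+0.98017); SVD([r₁ r₂ r₃]) → R = UVᵀ:
  R  [+0.97510 +0.21648 -0.04809]
  R  [-0.20365 +0.95999 +0.19224]
  R  [+0.08778 -0.17766 +0.98017]
t = (+0.23194, -0.24436, +0.69131) m
tr R = 2.915256; θ = arccos((tr R − 1)/2) = 0.292146 rad = 16.739°
axis k = ((R−Rᵀ)₃₂, (R−Rᵀ)₁₃, (R−Rᵀ)₂₁) / (2 sinθ) = (-0.642160, -0.235889, -0.729374)
rvec = θ·k = (-0.187604, -0.068914, -0.213084)

rvec=(-0.1876, -0.0689, -0.2131) tvec=(0.2319, -0.2444, 0.6913)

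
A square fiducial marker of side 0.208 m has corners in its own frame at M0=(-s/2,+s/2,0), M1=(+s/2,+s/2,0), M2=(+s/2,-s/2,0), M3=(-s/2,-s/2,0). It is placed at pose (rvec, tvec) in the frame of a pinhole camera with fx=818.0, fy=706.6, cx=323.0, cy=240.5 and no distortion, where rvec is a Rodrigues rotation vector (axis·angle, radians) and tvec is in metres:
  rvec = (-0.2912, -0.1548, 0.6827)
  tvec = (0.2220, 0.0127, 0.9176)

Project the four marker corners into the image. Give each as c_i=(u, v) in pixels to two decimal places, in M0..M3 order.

Intrinsics K: fx=818.0, fy=706.6, cx=323.0, cy=240.5
Marker side s = 0.208 m; corners in marker frame (Z=0):
  M0 = (-0.1040, +0.1040, 0)
  M1 = (+0.1040, +0.1040, 0)
  M2 = (+0.1040, -0.1040, 0)
  M3 = (-0.1040, -0.1040, 0)
rvec = (-0.2912, -0.1548, 0.6827), |rvec| = θ = 0.75818 rad = 43.441°
Rodrigues: sinθ=0.68760, 1−cosθ=0.27391; R = I + sinθ·[k]× + (1−cosθ)·[k]×²:
    [+0.76649 -0.59767 -0.23512]
    [+0.64063 +0.73751 +0.21373]
    [+0.04566 -0.31445 +0.94818]
t = (0.2220, 0.0127, 0.9176) m
M0: Pc = R·M0+t = (+0.08013, +0.02278, +0.88015); u = 818.0·(+0.08013)/0.88015 + 323.0 = 397.4693, v = 706.6·(+0.02278)/0.88015 + 240.5 = 258.7845
M1: Pc = R·M1+t = (+0.23956, +0.15603, +0.88965); u = 818.0·(+0.23956)/0.88965 + 323.0 = 543.2656, v = 706.6·(+0.15603)/0.88965 + 240.5 = 364.4233
M2: Pc = R·M2+t = (+0.36387, +0.00262, +0.95505); u = 818.0·(+0.36387)/0.95505 + 323.0 = 634.6564, v = 706.6·(+0.00262)/0.95505 + 240.5 = 242.4418
M3: Pc = R·M3+t = (+0.20444, -0.13063, +0.94555); u = 818.0·(+0.20444)/0.94555 + 323.0 = 499.8631, v = 706.6·(-0.13063)/0.94555 + 240.5 = 142.8851

c0=(397.47, 258.78) c1=(543.27, 364.42) c2=(634.66, 242.44) c3=(499.86, 142.89)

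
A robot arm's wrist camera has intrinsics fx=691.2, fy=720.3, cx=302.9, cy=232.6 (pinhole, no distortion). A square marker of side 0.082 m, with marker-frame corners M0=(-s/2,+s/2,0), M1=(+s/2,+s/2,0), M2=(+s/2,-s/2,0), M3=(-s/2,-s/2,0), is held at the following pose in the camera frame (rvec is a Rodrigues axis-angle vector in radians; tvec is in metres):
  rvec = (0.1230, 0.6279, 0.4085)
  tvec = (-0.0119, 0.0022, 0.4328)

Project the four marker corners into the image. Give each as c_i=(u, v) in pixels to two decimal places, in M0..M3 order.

c0=(220.18, 268.17) c1=(310.24, 329.22) c2=(357.76, 199.27) c3=(259.06, 148.64)

Intrinsics K: fx=691.2, fy=720.3, cx=302.9, cy=232.6
Marker side s = 0.082 m; corners in marker frame (Z=0):
  M0 = (-0.0410, +0.0410, 0)
  M1 = (+0.0410, +0.0410, 0)
  M2 = (+0.0410, -0.0410, 0)
  M3 = (-0.0410, -0.0410, 0)
rvec = (0.1230, 0.6279, 0.4085), |rvec| = θ = 0.75912 rad = 43.494°
Rodrigues: sinθ=0.68828, 1−cosθ=0.27456; R = I + sinθ·[k]× + (1−cosθ)·[k]×²:
    [+0.73265 -0.33358 +0.59325]
    [+0.40718 +0.91329 +0.01068]
    [-0.54537 +0.23373 +0.80495]
t = (-0.0119, 0.0022, 0.4328) m
M0: Pc = R·M0+t = (-0.05562, +0.02295, +0.46474); u = 691.2·(-0.05562)/0.46474 + 302.9 = 220.1843, v = 720.3·(+0.02295)/0.46474 + 232.6 = 268.1706
M1: Pc = R·M1+t = (+0.00446, +0.05634, +0.42002); u = 691.2·(+0.00446)/0.42002 + 302.9 = 310.2424, v = 720.3·(+0.05634)/0.42002 + 232.6 = 329.2162
M2: Pc = R·M2+t = (+0.03182, -0.01855, +0.40086); u = 691.2·(+0.03182)/0.40086 + 302.9 = 357.7600, v = 720.3·(-0.01855)/0.40086 + 232.6 = 199.2667
M3: Pc = R·M3+t = (-0.02826, -0.05194, +0.44558); u = 691.2·(-0.02826)/0.44558 + 302.9 = 259.0591, v = 720.3·(-0.05194)/0.44558 + 232.6 = 148.6377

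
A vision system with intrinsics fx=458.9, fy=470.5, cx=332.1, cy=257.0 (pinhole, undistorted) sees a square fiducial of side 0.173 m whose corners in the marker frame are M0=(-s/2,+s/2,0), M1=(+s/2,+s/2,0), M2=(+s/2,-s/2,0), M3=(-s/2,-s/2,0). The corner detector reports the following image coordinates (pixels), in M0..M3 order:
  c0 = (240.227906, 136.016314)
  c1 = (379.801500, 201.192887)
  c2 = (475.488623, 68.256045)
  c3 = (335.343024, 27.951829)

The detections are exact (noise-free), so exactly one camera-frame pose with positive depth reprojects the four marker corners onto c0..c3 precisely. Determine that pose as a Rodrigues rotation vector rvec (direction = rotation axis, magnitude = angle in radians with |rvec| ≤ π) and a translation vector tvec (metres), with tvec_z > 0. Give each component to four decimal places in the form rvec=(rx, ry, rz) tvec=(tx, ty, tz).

Intrinsics K: fx=458.9, fy=470.5, cx=332.1, cy=257.0
Marker side s = 0.173 m; corners in marker frame (Z=0):
  M0 = (-0.0865, +0.0865, 0)
  M1 = (+0.0865, +0.0865, 0)
  M2 = (+0.0865, -0.0865, 0)
  M3 = (-0.0865, -0.0865, 0)
Detected image corners:
  c0 = (240.227906, 136.016314) px
  c1 = (379.801500, 201.192887) px
  c2 = (475.488623, 68.256045) px
  c3 = (335.343024, 27.951829) px
Planar DLT: solve 8×8 A·h = b for H (H[2,2]=1):
  H  [+477.00323 -768.99953 +354.62014]
  H  [+200.65409 +624.83604 +103.06883]
  H  [-0.92677 -0.60853 +1.00000]
B = K⁻¹H; ‖b₁‖=2.157179, ‖b₂‖=2.157179; λ = 2/(‖b₁‖+‖b₂‖) = 0.463568, sign → tz>0 ⇒ λ=+0.463568
r₁ = λ·B[:,0] = (+0.79277,+0.43237,-0.42962); r₂ = λ·B[:,1] = (-0.57267,+0.76972,-0.28210)
r₃ = r₁×r₂ = (+0.20872,+0.46967,+0.85782); SVD([r₁ r₂ r₃]) → R = UVᵀ:
  R  [+0.79277 -0.57267 +0.20872]
  R  [+0.43237 +0.76972 +0.46967]
  R  [-0.42962 -0.28210 +0.85782]
t = (+0.02275, -0.15166, +0.46357) m
tr R = 2.420302; θ = arccos((tr R − 1)/2) = 0.781084 rad = 44.753°
axis k = ((R−Rᵀ)₃₂, (R−Rᵀ)₁₃, (R−Rᵀ)₂₁) / (2 sinθ) = (-0.533886, +0.453336, +0.713759)
rvec = θ·k = (-0.417010, +0.354093, +0.557506)

rvec=(-0.4170, 0.3541, 0.5575) tvec=(0.0227, -0.1517, 0.4636)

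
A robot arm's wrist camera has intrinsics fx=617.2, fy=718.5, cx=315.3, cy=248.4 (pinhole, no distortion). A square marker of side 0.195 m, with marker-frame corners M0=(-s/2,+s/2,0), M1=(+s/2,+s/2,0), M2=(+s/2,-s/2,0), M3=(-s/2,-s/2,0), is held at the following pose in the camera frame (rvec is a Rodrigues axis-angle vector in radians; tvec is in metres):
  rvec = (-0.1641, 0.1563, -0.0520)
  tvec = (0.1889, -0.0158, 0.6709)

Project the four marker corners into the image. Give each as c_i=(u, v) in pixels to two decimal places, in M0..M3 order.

c0=(404.28, 341.29) c1=(593.89, 331.47) c2=(573.49, 122.18) c3=(393.51, 140.30)

Intrinsics K: fx=617.2, fy=718.5, cx=315.3, cy=248.4
Marker side s = 0.195 m; corners in marker frame (Z=0):
  M0 = (-0.0975, +0.0975, 0)
  M1 = (+0.0975, +0.0975, 0)
  M2 = (+0.0975, -0.0975, 0)
  M3 = (-0.0975, -0.0975, 0)
rvec = (-0.1641, 0.1563, -0.0520), |rvec| = θ = 0.23251 rad = 13.322°
Rodrigues: sinθ=0.23042, 1−cosθ=0.02691; R = I + sinθ·[k]× + (1−cosθ)·[k]×²:
    [+0.98649 +0.03877 +0.15914]
    [-0.06430 +0.98525 +0.15858]
    [-0.15065 -0.16667 +0.97444]
t = (0.1889, -0.0158, 0.6709) m
M0: Pc = R·M0+t = (+0.09650, +0.08653, +0.66934); u = 617.2·(+0.09650)/0.66934 + 315.3 = 404.2799, v = 718.5·(+0.08653)/0.66934 + 248.4 = 341.2867
M1: Pc = R·M1+t = (+0.28886, +0.07399, +0.63996); u = 617.2·(+0.28886)/0.63996 + 315.3 = 593.8889, v = 718.5·(+0.07399)/0.63996 + 248.4 = 331.4734
M2: Pc = R·M2+t = (+0.28130, -0.11813, +0.67246); u = 617.2·(+0.28130)/0.67246 + 315.3 = 573.4863, v = 718.5·(-0.11813)/0.67246 + 248.4 = 122.1815
M3: Pc = R·M3+t = (+0.08894, -0.10559, +0.70184); u = 617.2·(+0.08894)/0.70184 + 315.3 = 393.5117, v = 718.5·(-0.10559)/0.70184 + 248.4 = 140.3006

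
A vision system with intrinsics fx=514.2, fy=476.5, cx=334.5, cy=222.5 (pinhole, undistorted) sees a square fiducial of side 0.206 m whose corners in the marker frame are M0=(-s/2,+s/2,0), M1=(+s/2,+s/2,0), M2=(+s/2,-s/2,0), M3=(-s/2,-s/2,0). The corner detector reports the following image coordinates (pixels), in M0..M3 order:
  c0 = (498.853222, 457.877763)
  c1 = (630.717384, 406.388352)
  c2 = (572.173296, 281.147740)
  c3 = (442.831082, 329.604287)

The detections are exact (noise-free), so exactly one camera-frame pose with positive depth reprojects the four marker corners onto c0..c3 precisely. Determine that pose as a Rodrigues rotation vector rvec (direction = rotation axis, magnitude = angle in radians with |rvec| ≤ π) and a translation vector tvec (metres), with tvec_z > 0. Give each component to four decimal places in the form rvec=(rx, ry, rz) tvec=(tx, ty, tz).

rvec=(-0.0996, -0.0324, -0.3718) tvec=(0.2901, 0.2255, 0.7395)

Intrinsics K: fx=514.2, fy=476.5, cx=334.5, cy=222.5
Marker side s = 0.206 m; corners in marker frame (Z=0):
  M0 = (-0.1030, +0.1030, 0)
  M1 = (+0.1030, +0.1030, 0)
  M2 = (+0.1030, -0.1030, 0)
  M3 = (-0.1030, -0.1030, 0)
Detected image corners:
  c0 = (498.853222, 457.877763) px
  c1 = (630.717384, 406.388352) px
  c2 = (572.173296, 281.147740) px
  c3 = (442.831082, 329.604287) px
Planar DLT: solve 8×8 A·h = b for H (H[2,2]=1):
  H  [+670.11769 +211.98175 +536.23398]
  H  [-217.59615 +569.78780 +367.77553]
  H  [+0.06752 -0.12335 +1.00000]
B = K⁻¹H; ‖b₁‖=1.352302, ‖b₂‖=1.352302; λ = 2/(‖b₁‖+‖b₂‖) = 0.739480, sign → tz>0 ⇒ λ=+0.739480
r₁ = λ·B[:,0] = (+0.93123,-0.36100,+0.04993); r₂ = λ·B[:,1] = (+0.36419,+0.92685,-0.09122)
r₃ = r₁×r₂ = (-0.01335,+0.10313,+0.99458); SVD([r₁ r₂ r₃]) → R = UVᵀ:
  R  [+0.93123 +0.36419 -0.01335]
  R  [-0.36100 +0.92685 +0.10313]
  R  [+0.04993 -0.09122 +0.99458]
t = (+0.29012, +0.22545, +0.73948) m
tr R = 2.852652; θ = arccos((tr R − 1)/2) = 0.386255 rad = 22.131°
axis k = ((R−Rᵀ)₃₂, (R−Rᵀ)₁₃, (R−Rᵀ)₂₁) / (2 sinθ) = (-0.257939, -0.083981, -0.962504)
rvec = θ·k = (-0.099630, -0.032438, -0.371772)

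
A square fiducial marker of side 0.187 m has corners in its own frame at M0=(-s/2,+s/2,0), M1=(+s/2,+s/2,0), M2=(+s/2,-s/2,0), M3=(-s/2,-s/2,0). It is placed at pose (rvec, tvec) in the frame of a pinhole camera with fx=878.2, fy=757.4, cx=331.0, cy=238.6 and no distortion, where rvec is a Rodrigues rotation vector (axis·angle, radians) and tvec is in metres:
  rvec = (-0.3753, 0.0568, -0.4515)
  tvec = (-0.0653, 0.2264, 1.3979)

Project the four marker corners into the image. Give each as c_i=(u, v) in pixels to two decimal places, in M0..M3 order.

c0=(259.66, 430.61) c1=(368.05, 384.65) c2=(318.73, 295.49) c3=(215.36, 338.92)

Intrinsics K: fx=878.2, fy=757.4, cx=331.0, cy=238.6
Marker side s = 0.187 m; corners in marker frame (Z=0):
  M0 = (-0.0935, +0.0935, 0)
  M1 = (+0.0935, +0.0935, 0)
  M2 = (+0.0935, -0.0935, 0)
  M3 = (-0.0935, -0.0935, 0)
rvec = (-0.3753, 0.0568, -0.4515), |rvec| = θ = 0.58985 rad = 33.796°
Rodrigues: sinθ=0.55624, 1−cosθ=0.16898; R = I + sinθ·[k]× + (1−cosθ)·[k]×²:
    [+0.89943 +0.41542 +0.13586]
    [-0.43612 +0.83259 +0.34146]
    [+0.02873 -0.36637 +0.93003]
t = (-0.0653, 0.2264, 1.3979) m
M0: Pc = R·M0+t = (-0.11056, +0.34502, +1.36096); u = 878.2·(-0.11056)/1.36096 + 331.0 = 259.6610, v = 757.4·(+0.34502)/1.36096 + 238.6 = 430.6129
M1: Pc = R·M1+t = (+0.05764, +0.26347, +1.36633); u = 878.2·(+0.05764)/1.36633 + 331.0 = 368.0464, v = 757.4·(+0.26347)/1.36633 + 238.6 = 384.6494
M2: Pc = R·M2+t = (-0.02004, +0.10778, +1.43484); u = 878.2·(-0.02004)/1.43484 + 331.0 = 318.7314, v = 757.4·(+0.10778)/1.43484 + 238.6 = 295.4907
M3: Pc = R·M3+t = (-0.18824, +0.18933, +1.42947); u = 878.2·(-0.18824)/1.42947 + 331.0 = 215.3552, v = 757.4·(+0.18933)/1.42947 + 238.6 = 338.9162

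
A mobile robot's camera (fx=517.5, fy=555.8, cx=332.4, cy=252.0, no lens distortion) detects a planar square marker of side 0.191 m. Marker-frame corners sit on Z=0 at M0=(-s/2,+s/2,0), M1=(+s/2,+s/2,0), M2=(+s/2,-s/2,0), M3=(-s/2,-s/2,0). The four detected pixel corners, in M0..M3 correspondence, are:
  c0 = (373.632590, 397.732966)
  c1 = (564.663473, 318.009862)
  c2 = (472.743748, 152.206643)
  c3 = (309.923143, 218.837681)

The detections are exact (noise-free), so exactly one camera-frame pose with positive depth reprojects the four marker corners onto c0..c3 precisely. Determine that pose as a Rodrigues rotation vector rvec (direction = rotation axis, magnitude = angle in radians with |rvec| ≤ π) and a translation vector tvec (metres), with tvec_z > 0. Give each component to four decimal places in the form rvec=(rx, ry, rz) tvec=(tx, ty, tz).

rvec=(-0.4596, 0.0658, -0.3633) tvec=(0.0960, 0.0118, 0.5231)

Intrinsics K: fx=517.5, fy=555.8, cx=332.4, cy=252.0
Marker side s = 0.191 m; corners in marker frame (Z=0):
  M0 = (-0.0955, +0.0955, 0)
  M1 = (+0.0955, +0.0955, 0)
  M2 = (+0.0955, -0.0955, 0)
  M3 = (-0.0955, -0.0955, 0)
Detected image corners:
  c0 = (373.632590, 397.732966) px
  c1 = (564.663473, 318.009862) px
  c2 = (472.743748, 152.206643) px
  c3 = (309.923143, 218.837681) px
Planar DLT: solve 8×8 A·h = b for H (H[2,2]=1):
  H  [+935.99724 +41.59941 +427.38733]
  H  [-370.43615 +671.06363 +264.56730]
  H  [+0.03646 -0.85084 +1.00000]
B = K⁻¹H; ‖b₁‖=1.911818, ‖b₂‖=1.911818; λ = 2/(‖b₁‖+‖b₂‖) = 0.523062, sign → tz>0 ⇒ λ=+0.523062
r₁ = λ·B[:,0] = (+0.93381,-0.35726,+0.01907); r₂ = λ·B[:,1] = (+0.32790,+0.83332,-0.44504)
r₃ = r₁×r₂ = (+0.14311,+0.42184,+0.89531); SVD([r₁ r₂ r₃]) → R = UVᵀ:
  R  [+0.93381 +0.32790 +0.14311]
  R  [-0.35726 +0.83332 +0.42184]
  R  [+0.01907 -0.44504 +0.89531]
t = (+0.09601, +0.01183, +0.52306) m
tr R = 2.662435; θ = arccos((tr R − 1)/2) = 0.589502 rad = 33.776°
axis k = ((R−Rᵀ)₃₂, (R−Rᵀ)₁₃, (R−Rᵀ)₂₁) / (2 sinθ) = (-0.779637, +0.111554, -0.616215)
rvec = θ·k = (-0.459598, +0.065761, -0.363260)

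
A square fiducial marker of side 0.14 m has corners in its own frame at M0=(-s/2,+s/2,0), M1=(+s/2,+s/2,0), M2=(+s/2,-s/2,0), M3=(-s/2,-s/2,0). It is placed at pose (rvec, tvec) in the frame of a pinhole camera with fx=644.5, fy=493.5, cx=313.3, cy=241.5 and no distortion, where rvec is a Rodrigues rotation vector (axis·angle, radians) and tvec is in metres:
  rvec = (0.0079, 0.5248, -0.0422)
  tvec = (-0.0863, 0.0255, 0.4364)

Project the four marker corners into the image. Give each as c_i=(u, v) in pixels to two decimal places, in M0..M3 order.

c0=(116.55, 344.25) c1=(276.63, 355.63) c2=(267.17, 183.60) c3=(108.65, 197.81)

Intrinsics K: fx=644.5, fy=493.5, cx=313.3, cy=241.5
Marker side s = 0.14 m; corners in marker frame (Z=0):
  M0 = (-0.0700, +0.0700, 0)
  M1 = (+0.0700, +0.0700, 0)
  M2 = (+0.0700, -0.0700, 0)
  M3 = (-0.0700, -0.0700, 0)
rvec = (0.0079, 0.5248, -0.0422), |rvec| = θ = 0.52655 rad = 30.169°
Rodrigues: sinθ=0.50256, 1−cosθ=0.13546; R = I + sinθ·[k]× + (1−cosθ)·[k]×²:
    [+0.86457 +0.04230 +0.50072]
    [-0.03825 +0.99910 -0.01836]
    [-0.50105 -0.00328 +0.86541]
t = (-0.0863, 0.0255, 0.4364) m
M0: Pc = R·M0+t = (-0.14386, +0.09811, +0.47124); u = 644.5·(-0.14386)/0.47124 + 313.3 = 116.5500, v = 493.5·(+0.09811)/0.47124 + 241.5 = 344.2484
M1: Pc = R·M1+t = (-0.02282, +0.09276, +0.40110); u = 644.5·(-0.02282)/0.40110 + 313.3 = 276.6341, v = 493.5·(+0.09276)/0.40110 + 241.5 = 355.6288
M2: Pc = R·M2+t = (-0.02874, -0.04711, +0.40156); u = 644.5·(-0.02874)/0.40156 + 313.3 = 267.1707, v = 493.5·(-0.04711)/0.40156 + 241.5 = 183.5977
M3: Pc = R·M3+t = (-0.14978, -0.04176, +0.47170); u = 644.5·(-0.14978)/0.47170 + 313.3 = 108.6497, v = 493.5·(-0.04176)/0.47170 + 241.5 = 197.8109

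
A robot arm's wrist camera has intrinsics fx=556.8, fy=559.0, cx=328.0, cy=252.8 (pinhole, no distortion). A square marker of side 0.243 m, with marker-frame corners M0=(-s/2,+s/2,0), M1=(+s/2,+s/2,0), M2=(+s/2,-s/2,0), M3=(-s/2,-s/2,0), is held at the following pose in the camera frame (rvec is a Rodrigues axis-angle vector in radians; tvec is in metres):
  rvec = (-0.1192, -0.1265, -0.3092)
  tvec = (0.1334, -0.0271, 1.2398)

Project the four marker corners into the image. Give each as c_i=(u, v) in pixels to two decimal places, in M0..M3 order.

Intrinsics K: fx=556.8, fy=559.0, cx=328.0, cy=252.8
Marker side s = 0.243 m; corners in marker frame (Z=0):
  M0 = (-0.1215, +0.1215, 0)
  M1 = (+0.1215, +0.1215, 0)
  M2 = (+0.1215, -0.1215, 0)
  M3 = (-0.1215, -0.1215, 0)
rvec = (-0.1192, -0.1265, -0.3092), |rvec| = θ = 0.35470 rad = 20.323°
Rodrigues: sinθ=0.34731, 1−cosθ=0.06225; R = I + sinθ·[k]× + (1−cosθ)·[k]×²:
    [+0.94478 +0.31022 -0.10563]
    [-0.29530 +0.94567 +0.13607]
    [+0.14210 -0.09736 +0.98505]
t = (0.1334, -0.0271, 1.2398) m
M0: Pc = R·M0+t = (+0.05630, +0.12368, +1.21071); u = 556.8·(+0.05630)/1.21071 + 328.0 = 353.8926, v = 559.0·(+0.12368)/1.21071 + 252.8 = 309.9034
M1: Pc = R·M1+t = (+0.28588, +0.05192, +1.24524); u = 556.8·(+0.28588)/1.24524 + 328.0 = 455.8306, v = 559.0·(+0.05192)/1.24524 + 252.8 = 276.1075
M2: Pc = R·M2+t = (+0.21050, -0.17788, +1.26889); u = 556.8·(+0.21050)/1.26889 + 328.0 = 420.3685, v = 559.0·(-0.17788)/1.26889 + 252.8 = 174.4379
M3: Pc = R·M3+t = (-0.01908, -0.10612, +1.23436); u = 556.8·(-0.01908)/1.23436 + 328.0 = 319.3924, v = 559.0·(-0.10612)/1.23436 + 252.8 = 204.7420

c0=(353.89, 309.90) c1=(455.83, 276.11) c2=(420.37, 174.44) c3=(319.39, 204.74)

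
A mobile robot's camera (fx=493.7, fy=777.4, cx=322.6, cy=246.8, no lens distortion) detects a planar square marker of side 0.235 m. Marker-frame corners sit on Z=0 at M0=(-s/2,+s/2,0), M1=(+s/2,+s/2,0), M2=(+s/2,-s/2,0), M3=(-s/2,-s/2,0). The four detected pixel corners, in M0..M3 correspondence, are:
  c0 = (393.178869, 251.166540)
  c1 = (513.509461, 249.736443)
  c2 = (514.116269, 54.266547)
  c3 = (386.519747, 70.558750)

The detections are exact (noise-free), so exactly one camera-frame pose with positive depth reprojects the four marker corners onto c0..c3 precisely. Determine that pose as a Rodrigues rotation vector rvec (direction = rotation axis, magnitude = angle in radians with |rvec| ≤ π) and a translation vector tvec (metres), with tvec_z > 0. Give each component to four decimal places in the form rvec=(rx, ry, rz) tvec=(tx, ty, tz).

Intrinsics K: fx=493.7, fy=777.4, cx=322.6, cy=246.8
Marker side s = 0.235 m; corners in marker frame (Z=0):
  M0 = (-0.1175, +0.1175, 0)
  M1 = (+0.1175, +0.1175, 0)
  M2 = (+0.1175, -0.1175, 0)
  M3 = (-0.1175, -0.1175, 0)
Detected image corners:
  c0 = (393.178869, 251.166540) px
  c1 = (513.509461, 249.736443) px
  c2 = (514.116269, 54.266547) px
  c3 = (386.519747, 70.558750) px
Planar DLT: solve 8×8 A·h = b for H (H[2,2]=1):
  H  [+380.55211 +129.73732 +449.51571]
  H  [-87.46662 +839.21587 +159.44368]
  H  [-0.32420 +0.25733 +1.00000]
B = K⁻¹H; ‖b₁‖=1.034806, ‖b₂‖=1.034806; λ = 2/(‖b₁‖+‖b₂‖) = 0.966365, sign → tz>0 ⇒ λ=+0.966365
r₁ = λ·B[:,0] = (+0.94961,-0.00927,-0.31330); r₂ = λ·B[:,1] = (+0.09145,+0.96426,+0.24868)
r₃ = r₁×r₂ = (+0.29980,-0.26480,+0.91652); SVD([r₁ r₂ r₃]) → R = UVᵀ:
  R  [+0.94961 +0.09145 +0.29980]
  R  [-0.00927 +0.96426 -0.26480]
  R  [-0.31330 +0.24868 +0.91652]
t = (+0.24842, -0.10859, +0.96636) m
tr R = 2.830386; θ = arccos((tr R − 1)/2) = 0.414810 rad = 23.767°
axis k = ((R−Rᵀ)₃₂, (R−Rᵀ)₁₃, (R−Rᵀ)₂₁) / (2 sinθ) = (+0.637042, +0.760634, -0.124955)
rvec = θ·k = (+0.264252, +0.315518, -0.051833)

rvec=(0.2643, 0.3155, -0.0518) tvec=(0.2484, -0.1086, 0.9664)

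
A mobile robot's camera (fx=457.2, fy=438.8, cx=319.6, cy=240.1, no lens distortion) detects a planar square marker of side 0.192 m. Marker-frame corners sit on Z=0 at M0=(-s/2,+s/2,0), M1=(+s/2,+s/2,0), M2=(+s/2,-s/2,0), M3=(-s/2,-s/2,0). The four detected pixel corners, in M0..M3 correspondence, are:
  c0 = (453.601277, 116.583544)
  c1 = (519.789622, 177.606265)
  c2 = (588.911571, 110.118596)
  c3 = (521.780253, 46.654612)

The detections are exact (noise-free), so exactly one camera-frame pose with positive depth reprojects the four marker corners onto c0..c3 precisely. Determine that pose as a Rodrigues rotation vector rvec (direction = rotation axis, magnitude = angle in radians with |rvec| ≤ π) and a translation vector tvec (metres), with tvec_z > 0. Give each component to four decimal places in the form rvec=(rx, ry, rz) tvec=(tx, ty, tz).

Intrinsics K: fx=457.2, fy=438.8, cx=319.6, cy=240.1
Marker side s = 0.192 m; corners in marker frame (Z=0):
  M0 = (-0.0960, +0.0960, 0)
  M1 = (+0.0960, +0.0960, 0)
  M2 = (+0.0960, -0.0960, 0)
  M3 = (-0.0960, -0.0960, 0)
Detected image corners:
  c0 = (453.601277, 116.583544) px
  c1 = (519.789622, 177.606265) px
  c2 = (588.911571, 110.118596) px
  c3 = (521.780253, 46.654612) px
Planar DLT: solve 8×8 A·h = b for H (H[2,2]=1):
  H  [+379.04475 -286.33883 +520.76603]
  H  [+331.00127 +373.23146 +113.37450]
  H  [+0.06121 +0.13671 +1.00000]
B = K⁻¹H; ‖b₁‖=1.068448, ‖b₂‖=1.068448; λ = 2/(‖b₁‖+‖b₂‖) = 0.935937, sign → tz>0 ⇒ λ=+0.935937
r₁ = λ·B[:,0] = (+0.73590,+0.67466,+0.05729); r₂ = λ·B[:,1] = (-0.67561,+0.72607,+0.12795)
r₃ = r₁×r₂ = (+0.04473,-0.13286,+0.99012); SVD([r₁ r₂ r₃]) → R = UVᵀ:
  R  [+0.73590 -0.67561 +0.04473]
  R  [+0.67466 +0.72607 -0.13286]
  R  [+0.05729 +0.12795 +0.99012]
t = (+0.41181, -0.27030, +0.93594) m
tr R = 2.452094; θ = arccos((tr R − 1)/2) = 0.758241 rad = 43.444°
axis k = ((R−Rᵀ)₃₂, (R−Rᵀ)₁₃, (R−Rᵀ)₂₁) / (2 sinθ) = (+0.189647, -0.009128, +0.981810)
rvec = θ·k = (+0.143798, -0.006922, +0.744448)

rvec=(0.1438, -0.0069, 0.7444) tvec=(0.4118, -0.2703, 0.9359)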